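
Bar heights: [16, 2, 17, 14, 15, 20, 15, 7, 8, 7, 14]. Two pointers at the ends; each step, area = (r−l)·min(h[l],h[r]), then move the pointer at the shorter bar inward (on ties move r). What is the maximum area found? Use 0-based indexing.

l=0 r=10: min(16,14)*10=140 best=140 *, r--
l=0 r=9: min(16,7)*9=63 best=140, r--
l=0 r=8: min(16,8)*8=64 best=140, r--
l=0 r=7: min(16,7)*7=49 best=140, r--
l=0 r=6: min(16,15)*6=90 best=140, r--
l=0 r=5: min(16,20)*5=80 best=140, l++
l=1 r=5: min(2,20)*4=8 best=140, l++
l=2 r=5: min(17,20)*3=51 best=140, l++
l=3 r=5: min(14,20)*2=28 best=140, l++
l=4 r=5: min(15,20)*1=15 best=140, l++

max area = 140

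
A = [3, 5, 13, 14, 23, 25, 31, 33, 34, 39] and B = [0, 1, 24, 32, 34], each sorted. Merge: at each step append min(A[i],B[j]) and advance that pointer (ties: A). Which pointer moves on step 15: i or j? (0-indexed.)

i=0 j=0: A[i]=3>B[j]=0 take 0, j++
i=0 j=1: A[i]=3>B[j]=1 take 1, j++
i=0 j=2: A[i]=3<=B[j]=24 take 3, i++
i=1 j=2: A[i]=5<=B[j]=24 take 5, i++
i=2 j=2: A[i]=13<=B[j]=24 take 13, i++
i=3 j=2: A[i]=14<=B[j]=24 take 14, i++
i=4 j=2: A[i]=23<=B[j]=24 take 23, i++
i=5 j=2: A[i]=25>B[j]=24 take 24, j++
i=5 j=3: A[i]=25<=B[j]=32 take 25, i++
i=6 j=3: A[i]=31<=B[j]=32 take 31, i++
i=7 j=3: A[i]=33>B[j]=32 take 32, j++
i=7 j=4: A[i]=33<=B[j]=34 take 33, i++
i=8 j=4: A[i]=34<=B[j]=34 take 34, i++
i=9 j=4: A[i]=39>B[j]=34 take 34, j++
i=9 j=5: B done, take A[i]=39, i++

i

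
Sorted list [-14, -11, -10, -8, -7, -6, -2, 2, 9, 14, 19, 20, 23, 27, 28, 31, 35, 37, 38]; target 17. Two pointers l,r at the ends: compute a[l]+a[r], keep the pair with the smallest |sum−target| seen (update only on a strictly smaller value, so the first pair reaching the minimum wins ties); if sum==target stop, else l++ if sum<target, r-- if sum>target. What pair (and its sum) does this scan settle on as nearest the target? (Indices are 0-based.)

[0,18] -14+38=24 d=7 * → r--
[0,17] -14+37=23 d=6 * → r--
[0,16] -14+35=21 d=4 * → r--
[0,15] -14+31=17 d=0 * → stop

pair (-14, 31) with sum 17 (|Δ|=0)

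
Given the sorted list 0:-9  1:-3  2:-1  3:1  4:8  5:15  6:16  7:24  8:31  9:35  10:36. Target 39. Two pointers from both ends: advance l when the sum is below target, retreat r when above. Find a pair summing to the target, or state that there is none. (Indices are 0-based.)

(8, 31)

l=0 r=10: -9+36=27 <39, l++
l=1 r=10: -3+36=33 <39, l++
l=2 r=10: -1+36=35 <39, l++
l=3 r=10: 1+36=37 <39, l++
l=4 r=10: 8+36=44 >39, r--
l=4 r=9: 8+35=43 >39, r--
l=4 r=8: 8+31=39, found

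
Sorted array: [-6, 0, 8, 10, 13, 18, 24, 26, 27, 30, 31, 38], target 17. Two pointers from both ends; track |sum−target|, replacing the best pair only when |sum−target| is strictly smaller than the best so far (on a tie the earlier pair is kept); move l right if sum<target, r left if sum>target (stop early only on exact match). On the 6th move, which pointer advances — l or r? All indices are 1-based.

r

l=1 r=12: -6+38=32 d=15 *, r--
l=1 r=11: -6+31=25 d=8 *, r--
l=1 r=10: -6+30=24 d=7 *, r--
l=1 r=9: -6+27=21 d=4 *, r--
l=1 r=8: -6+26=20 d=3 *, r--
l=1 r=7: -6+24=18 d=1 *, r--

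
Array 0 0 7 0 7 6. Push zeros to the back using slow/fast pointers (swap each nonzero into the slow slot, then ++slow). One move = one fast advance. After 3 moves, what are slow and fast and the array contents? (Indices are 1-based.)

(s=1,f=1) a[fast]=0 → fast++
(s=1,f=2) a[fast]=0 → fast++
(s=1,f=3) a[fast]=7≠0 swap→a[1]=7 → slow++,fast++

slow=2, fast=4, a=[7, 0, 0, 0, 7, 6]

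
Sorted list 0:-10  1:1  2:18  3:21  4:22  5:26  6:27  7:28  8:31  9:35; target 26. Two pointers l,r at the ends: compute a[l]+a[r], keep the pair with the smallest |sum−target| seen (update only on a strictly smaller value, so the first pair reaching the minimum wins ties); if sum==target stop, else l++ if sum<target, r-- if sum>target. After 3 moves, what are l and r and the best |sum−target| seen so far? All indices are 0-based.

l=1, r=7, best |Δ|=1

l=0 r=9: -10+35=25 d=1 *, l++
l=1 r=9: 1+35=36 d=10, r--
l=1 r=8: 1+31=32 d=6, r--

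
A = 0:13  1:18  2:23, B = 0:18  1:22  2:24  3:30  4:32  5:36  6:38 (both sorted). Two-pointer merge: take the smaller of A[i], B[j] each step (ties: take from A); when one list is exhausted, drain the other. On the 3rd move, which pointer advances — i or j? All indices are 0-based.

j

i=0 j=0: A[i]=13<=B[j]=18 take 13, i++
i=1 j=0: A[i]=18<=B[j]=18 take 18, i++
i=2 j=0: A[i]=23>B[j]=18 take 18, j++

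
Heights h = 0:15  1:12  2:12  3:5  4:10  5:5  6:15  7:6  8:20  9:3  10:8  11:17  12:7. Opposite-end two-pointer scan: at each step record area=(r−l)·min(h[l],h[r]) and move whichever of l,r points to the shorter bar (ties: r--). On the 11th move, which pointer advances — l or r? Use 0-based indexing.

r

l=0 r=12: min(15,7)*12=84 best=84 *, r--
l=0 r=11: min(15,17)*11=165 best=165 *, l++
l=1 r=11: min(12,17)*10=120 best=165, l++
l=2 r=11: min(12,17)*9=108 best=165, l++
l=3 r=11: min(5,17)*8=40 best=165, l++
l=4 r=11: min(10,17)*7=70 best=165, l++
l=5 r=11: min(5,17)*6=30 best=165, l++
l=6 r=11: min(15,17)*5=75 best=165, l++
l=7 r=11: min(6,17)*4=24 best=165, l++
l=8 r=11: min(20,17)*3=51 best=165, r--
l=8 r=10: min(20,8)*2=16 best=165, r--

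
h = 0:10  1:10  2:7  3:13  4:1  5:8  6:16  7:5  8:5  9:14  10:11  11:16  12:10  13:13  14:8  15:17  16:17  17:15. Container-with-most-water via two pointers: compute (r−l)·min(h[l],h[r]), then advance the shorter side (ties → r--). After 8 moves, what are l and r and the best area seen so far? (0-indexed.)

l=7, r=16, best area=182

[0,17] min(10,15)*17=170 best=170 * → l++
[1,17] min(10,15)*16=160 best=170 → l++
[2,17] min(7,15)*15=105 best=170 → l++
[3,17] min(13,15)*14=182 best=182 * → l++
[4,17] min(1,15)*13=13 best=182 → l++
[5,17] min(8,15)*12=96 best=182 → l++
[6,17] min(16,15)*11=165 best=182 → r--
[6,16] min(16,17)*10=160 best=182 → l++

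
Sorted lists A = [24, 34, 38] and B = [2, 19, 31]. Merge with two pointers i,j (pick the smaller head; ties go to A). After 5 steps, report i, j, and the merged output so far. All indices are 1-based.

i=1 j=1: A[i]=24>B[j]=2 take 2, j++
i=1 j=2: A[i]=24>B[j]=19 take 19, j++
i=1 j=3: A[i]=24<=B[j]=31 take 24, i++
i=2 j=3: A[i]=34>B[j]=31 take 31, j++
i=2 j=4: B done, take A[i]=34, i++

i=3, j=4, merged so far=[2, 19, 24, 31, 34]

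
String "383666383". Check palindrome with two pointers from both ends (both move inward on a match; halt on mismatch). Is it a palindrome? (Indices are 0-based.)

[0,8] '3'=='3' → l++,r--
[1,7] '8'=='8' → l++,r--
[2,6] '3'=='3' → l++,r--
[3,5] '6'=='6' → l++,r--

palindrome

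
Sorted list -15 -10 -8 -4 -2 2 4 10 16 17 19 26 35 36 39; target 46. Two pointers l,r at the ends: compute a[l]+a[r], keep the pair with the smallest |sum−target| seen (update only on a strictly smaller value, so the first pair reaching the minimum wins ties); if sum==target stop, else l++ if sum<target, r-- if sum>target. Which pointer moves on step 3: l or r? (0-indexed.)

l=0 r=14: -15+39=24 d=22 *, l++
l=1 r=14: -10+39=29 d=17 *, l++
l=2 r=14: -8+39=31 d=15 *, l++

l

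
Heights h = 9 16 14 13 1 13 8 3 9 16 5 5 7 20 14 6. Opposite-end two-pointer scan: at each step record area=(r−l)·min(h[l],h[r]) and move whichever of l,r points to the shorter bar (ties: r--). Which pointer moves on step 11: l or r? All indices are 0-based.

[0,15] min(9,6)*15=90 best=90 * → r--
[0,14] min(9,14)*14=126 best=126 * → l++
[1,14] min(16,14)*13=182 best=182 * → r--
[1,13] min(16,20)*12=192 best=192 * → l++
[2,13] min(14,20)*11=154 best=192 → l++
[3,13] min(13,20)*10=130 best=192 → l++
[4,13] min(1,20)*9=9 best=192 → l++
[5,13] min(13,20)*8=104 best=192 → l++
[6,13] min(8,20)*7=56 best=192 → l++
[7,13] min(3,20)*6=18 best=192 → l++
[8,13] min(9,20)*5=45 best=192 → l++

l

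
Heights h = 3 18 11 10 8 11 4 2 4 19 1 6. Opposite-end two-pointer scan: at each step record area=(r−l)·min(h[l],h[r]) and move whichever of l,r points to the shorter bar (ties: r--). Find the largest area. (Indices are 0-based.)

max area = 144

[0,11] min(3,6)*11=33 best=33 * → l++
[1,11] min(18,6)*10=60 best=60 * → r--
[1,10] min(18,1)*9=9 best=60 → r--
[1,9] min(18,19)*8=144 best=144 * → l++
[2,9] min(11,19)*7=77 best=144 → l++
[3,9] min(10,19)*6=60 best=144 → l++
[4,9] min(8,19)*5=40 best=144 → l++
[5,9] min(11,19)*4=44 best=144 → l++
[6,9] min(4,19)*3=12 best=144 → l++
[7,9] min(2,19)*2=4 best=144 → l++
[8,9] min(4,19)*1=4 best=144 → l++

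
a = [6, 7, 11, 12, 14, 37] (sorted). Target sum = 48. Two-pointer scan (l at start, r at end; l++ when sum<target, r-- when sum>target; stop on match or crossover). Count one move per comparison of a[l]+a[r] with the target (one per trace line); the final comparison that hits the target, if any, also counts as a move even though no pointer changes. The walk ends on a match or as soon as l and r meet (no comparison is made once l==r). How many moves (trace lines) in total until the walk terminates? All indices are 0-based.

3 moves

[0,5] 6+37=43 <48 → l++
[1,5] 7+37=44 <48 → l++
[2,5] 11+37=48 → found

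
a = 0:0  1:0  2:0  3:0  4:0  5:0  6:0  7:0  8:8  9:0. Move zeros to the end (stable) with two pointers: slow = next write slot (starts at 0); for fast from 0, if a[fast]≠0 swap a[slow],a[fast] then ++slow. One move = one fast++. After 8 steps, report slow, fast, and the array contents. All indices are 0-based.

slow=0, fast=8, a=[0, 0, 0, 0, 0, 0, 0, 0, 8, 0]

slow=0 fast=0: a[fast]=0, fast++
slow=0 fast=1: a[fast]=0, fast++
slow=0 fast=2: a[fast]=0, fast++
slow=0 fast=3: a[fast]=0, fast++
slow=0 fast=4: a[fast]=0, fast++
slow=0 fast=5: a[fast]=0, fast++
slow=0 fast=6: a[fast]=0, fast++
slow=0 fast=7: a[fast]=0, fast++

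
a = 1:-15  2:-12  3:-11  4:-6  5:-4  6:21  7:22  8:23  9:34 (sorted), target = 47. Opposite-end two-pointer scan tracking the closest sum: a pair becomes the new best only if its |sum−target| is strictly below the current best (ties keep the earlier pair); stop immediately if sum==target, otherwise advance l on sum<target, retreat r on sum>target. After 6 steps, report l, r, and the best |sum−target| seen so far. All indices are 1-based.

[1,9] -15+34=19 d=28 * → l++
[2,9] -12+34=22 d=25 * → l++
[3,9] -11+34=23 d=24 * → l++
[4,9] -6+34=28 d=19 * → l++
[5,9] -4+34=30 d=17 * → l++
[6,9] 21+34=55 d=8 * → r--

l=6, r=8, best |Δ|=8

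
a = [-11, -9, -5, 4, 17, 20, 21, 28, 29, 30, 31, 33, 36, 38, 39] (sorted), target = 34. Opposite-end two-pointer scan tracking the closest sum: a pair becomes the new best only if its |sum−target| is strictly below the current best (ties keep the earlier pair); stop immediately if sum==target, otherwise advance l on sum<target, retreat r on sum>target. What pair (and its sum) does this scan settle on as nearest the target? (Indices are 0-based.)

pair (-5, 39) with sum 34 (|Δ|=0)

[0,14] -11+39=28 d=6 * → l++
[1,14] -9+39=30 d=4 * → l++
[2,14] -5+39=34 d=0 * → stop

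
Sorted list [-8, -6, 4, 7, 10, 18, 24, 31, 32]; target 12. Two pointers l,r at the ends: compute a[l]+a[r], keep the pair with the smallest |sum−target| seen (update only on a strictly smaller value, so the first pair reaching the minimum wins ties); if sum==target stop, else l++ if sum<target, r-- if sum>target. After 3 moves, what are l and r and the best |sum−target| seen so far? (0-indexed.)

l=0, r=5, best |Δ|=4

l=0 r=8: -8+32=24 d=12 *, r--
l=0 r=7: -8+31=23 d=11 *, r--
l=0 r=6: -8+24=16 d=4 *, r--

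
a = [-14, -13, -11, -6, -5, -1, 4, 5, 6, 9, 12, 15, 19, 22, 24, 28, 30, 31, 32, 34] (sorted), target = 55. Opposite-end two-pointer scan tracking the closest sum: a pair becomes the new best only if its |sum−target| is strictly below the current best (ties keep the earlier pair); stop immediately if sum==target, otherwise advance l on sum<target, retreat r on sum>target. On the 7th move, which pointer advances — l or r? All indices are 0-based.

l

l=0 r=19: -14+34=20 d=35 *, l++
l=1 r=19: -13+34=21 d=34 *, l++
l=2 r=19: -11+34=23 d=32 *, l++
l=3 r=19: -6+34=28 d=27 *, l++
l=4 r=19: -5+34=29 d=26 *, l++
l=5 r=19: -1+34=33 d=22 *, l++
l=6 r=19: 4+34=38 d=17 *, l++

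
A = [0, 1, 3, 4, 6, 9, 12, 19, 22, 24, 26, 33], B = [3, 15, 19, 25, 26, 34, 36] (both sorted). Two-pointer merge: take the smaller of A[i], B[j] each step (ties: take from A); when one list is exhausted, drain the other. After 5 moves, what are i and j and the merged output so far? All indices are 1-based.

[i=1,j=1] A[i]=0<=B[j]=3 take 0 → i++
[i=2,j=1] A[i]=1<=B[j]=3 take 1 → i++
[i=3,j=1] A[i]=3<=B[j]=3 take 3 → i++
[i=4,j=1] A[i]=4>B[j]=3 take 3 → j++
[i=4,j=2] A[i]=4<=B[j]=15 take 4 → i++

i=5, j=2, merged so far=[0, 1, 3, 3, 4]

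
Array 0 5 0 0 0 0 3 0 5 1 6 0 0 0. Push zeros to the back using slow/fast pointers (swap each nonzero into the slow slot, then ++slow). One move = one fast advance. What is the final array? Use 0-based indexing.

slow=0 fast=0: a[fast]=0, fast++
slow=0 fast=1: a[fast]=5≠0 swap→a[0]=5, slow++,fast++
slow=1 fast=2: a[fast]=0, fast++
slow=1 fast=3: a[fast]=0, fast++
slow=1 fast=4: a[fast]=0, fast++
slow=1 fast=5: a[fast]=0, fast++
slow=1 fast=6: a[fast]=3≠0 swap→a[1]=3, slow++,fast++
slow=2 fast=7: a[fast]=0, fast++
slow=2 fast=8: a[fast]=5≠0 swap→a[2]=5, slow++,fast++
slow=3 fast=9: a[fast]=1≠0 swap→a[3]=1, slow++,fast++
slow=4 fast=10: a[fast]=6≠0 swap→a[4]=6, slow++,fast++
slow=5 fast=11: a[fast]=0, fast++
slow=5 fast=12: a[fast]=0, fast++
slow=5 fast=13: a[fast]=0, fast++

[5, 3, 5, 1, 6, 0, 0, 0, 0, 0, 0, 0, 0, 0]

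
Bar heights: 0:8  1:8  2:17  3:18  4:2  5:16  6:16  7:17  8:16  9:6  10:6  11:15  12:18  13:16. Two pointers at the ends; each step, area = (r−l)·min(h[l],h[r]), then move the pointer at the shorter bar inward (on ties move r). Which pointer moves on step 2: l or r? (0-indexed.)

l

l=0 r=13: min(8,16)*13=104 best=104 *, l++
l=1 r=13: min(8,16)*12=96 best=104, l++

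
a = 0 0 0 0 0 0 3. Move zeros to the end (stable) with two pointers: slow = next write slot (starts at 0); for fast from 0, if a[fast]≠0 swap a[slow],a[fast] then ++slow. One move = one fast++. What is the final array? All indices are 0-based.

[3, 0, 0, 0, 0, 0, 0]

(s=0,f=0) a[fast]=0 → fast++
(s=0,f=1) a[fast]=0 → fast++
(s=0,f=2) a[fast]=0 → fast++
(s=0,f=3) a[fast]=0 → fast++
(s=0,f=4) a[fast]=0 → fast++
(s=0,f=5) a[fast]=0 → fast++
(s=0,f=6) a[fast]=3≠0 swap→a[0]=3 → slow++,fast++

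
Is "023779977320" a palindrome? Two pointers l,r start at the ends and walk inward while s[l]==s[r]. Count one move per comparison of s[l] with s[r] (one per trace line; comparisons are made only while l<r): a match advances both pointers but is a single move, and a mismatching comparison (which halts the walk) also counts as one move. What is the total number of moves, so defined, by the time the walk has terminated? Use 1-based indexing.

[1,12] '0'=='0' → l++,r--
[2,11] '2'=='2' → l++,r--
[3,10] '3'=='3' → l++,r--
[4,9] '7'=='7' → l++,r--
[5,8] '7'=='7' → l++,r--
[6,7] '9'=='9' → l++,r--

6 moves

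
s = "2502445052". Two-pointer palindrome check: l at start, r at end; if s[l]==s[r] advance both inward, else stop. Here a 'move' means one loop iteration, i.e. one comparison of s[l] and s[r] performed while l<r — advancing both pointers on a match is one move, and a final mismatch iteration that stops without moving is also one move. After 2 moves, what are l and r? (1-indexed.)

l=3, r=8

[1,10] '2'=='2' → l++,r--
[2,9] '5'=='5' → l++,r--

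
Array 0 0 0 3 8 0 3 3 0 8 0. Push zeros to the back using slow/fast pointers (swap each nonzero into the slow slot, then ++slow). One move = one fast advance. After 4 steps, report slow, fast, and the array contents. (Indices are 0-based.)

slow=1, fast=4, a=[3, 0, 0, 0, 8, 0, 3, 3, 0, 8, 0]

(s=0,f=0) a[fast]=0 → fast++
(s=0,f=1) a[fast]=0 → fast++
(s=0,f=2) a[fast]=0 → fast++
(s=0,f=3) a[fast]=3≠0 swap→a[0]=3 → slow++,fast++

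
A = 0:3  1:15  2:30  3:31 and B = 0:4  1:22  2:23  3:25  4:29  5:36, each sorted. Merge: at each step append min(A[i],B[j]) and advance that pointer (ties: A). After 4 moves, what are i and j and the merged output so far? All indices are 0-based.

i=2, j=2, merged so far=[3, 4, 15, 22]

i=0 j=0: A[i]=3<=B[j]=4 take 3, i++
i=1 j=0: A[i]=15>B[j]=4 take 4, j++
i=1 j=1: A[i]=15<=B[j]=22 take 15, i++
i=2 j=1: A[i]=30>B[j]=22 take 22, j++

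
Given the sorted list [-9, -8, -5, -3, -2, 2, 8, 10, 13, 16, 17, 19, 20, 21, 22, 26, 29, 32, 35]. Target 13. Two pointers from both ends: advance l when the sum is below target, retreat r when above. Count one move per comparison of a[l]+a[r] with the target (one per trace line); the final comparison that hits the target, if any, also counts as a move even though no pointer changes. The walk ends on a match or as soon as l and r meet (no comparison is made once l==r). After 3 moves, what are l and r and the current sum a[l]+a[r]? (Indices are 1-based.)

l=1 r=19: -9+35=26 >13, r--
l=1 r=18: -9+32=23 >13, r--
l=1 r=17: -9+29=20 >13, r--

l=1, r=16, sum=17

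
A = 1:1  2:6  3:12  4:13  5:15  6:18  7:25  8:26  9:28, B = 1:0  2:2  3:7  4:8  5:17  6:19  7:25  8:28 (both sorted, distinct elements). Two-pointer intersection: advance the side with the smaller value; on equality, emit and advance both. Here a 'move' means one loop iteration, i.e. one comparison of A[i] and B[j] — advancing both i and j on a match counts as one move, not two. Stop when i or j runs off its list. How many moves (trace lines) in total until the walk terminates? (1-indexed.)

[i=1,j=1] 1>0 → j++
[i=1,j=2] 1<2 → i++
[i=2,j=2] 6>2 → j++
[i=2,j=3] 6<7 → i++
[i=3,j=3] 12>7 → j++
[i=3,j=4] 12>8 → j++
[i=3,j=5] 12<17 → i++
[i=4,j=5] 13<17 → i++
[i=5,j=5] 15<17 → i++
[i=6,j=5] 18>17 → j++
[i=6,j=6] 18<19 → i++
[i=7,j=6] 25>19 → j++
[i=7,j=7] 25==25 emit → i++,j++
[i=8,j=8] 26<28 → i++
[i=9,j=8] 28==28 emit → i++,j++

15 moves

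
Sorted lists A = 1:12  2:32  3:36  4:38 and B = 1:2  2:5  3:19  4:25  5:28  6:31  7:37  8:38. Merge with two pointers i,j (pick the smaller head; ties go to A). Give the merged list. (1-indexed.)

[i=1,j=1] A[i]=12>B[j]=2 take 2 → j++
[i=1,j=2] A[i]=12>B[j]=5 take 5 → j++
[i=1,j=3] A[i]=12<=B[j]=19 take 12 → i++
[i=2,j=3] A[i]=32>B[j]=19 take 19 → j++
[i=2,j=4] A[i]=32>B[j]=25 take 25 → j++
[i=2,j=5] A[i]=32>B[j]=28 take 28 → j++
[i=2,j=6] A[i]=32>B[j]=31 take 31 → j++
[i=2,j=7] A[i]=32<=B[j]=37 take 32 → i++
[i=3,j=7] A[i]=36<=B[j]=37 take 36 → i++
[i=4,j=7] A[i]=38>B[j]=37 take 37 → j++
[i=4,j=8] A[i]=38<=B[j]=38 take 38 → i++
[i=5,j=8] A done, take B[j]=38 → j++

[2, 5, 12, 19, 25, 28, 31, 32, 36, 37, 38, 38]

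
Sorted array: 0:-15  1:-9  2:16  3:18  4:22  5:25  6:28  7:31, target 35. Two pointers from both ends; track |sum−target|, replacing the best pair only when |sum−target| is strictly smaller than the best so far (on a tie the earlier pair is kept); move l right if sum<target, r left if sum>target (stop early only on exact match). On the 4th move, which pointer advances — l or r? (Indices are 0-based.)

r

[0,7] -15+31=16 d=19 * → l++
[1,7] -9+31=22 d=13 * → l++
[2,7] 16+31=47 d=12 * → r--
[2,6] 16+28=44 d=9 * → r--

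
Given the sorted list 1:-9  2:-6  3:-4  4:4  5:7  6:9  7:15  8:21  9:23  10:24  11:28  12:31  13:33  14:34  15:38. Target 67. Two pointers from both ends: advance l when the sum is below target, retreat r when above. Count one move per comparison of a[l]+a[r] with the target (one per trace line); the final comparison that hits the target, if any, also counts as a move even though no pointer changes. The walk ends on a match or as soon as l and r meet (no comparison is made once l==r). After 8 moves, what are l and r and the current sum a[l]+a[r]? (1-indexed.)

l=1 r=15: -9+38=29 <67, l++
l=2 r=15: -6+38=32 <67, l++
l=3 r=15: -4+38=34 <67, l++
l=4 r=15: 4+38=42 <67, l++
l=5 r=15: 7+38=45 <67, l++
l=6 r=15: 9+38=47 <67, l++
l=7 r=15: 15+38=53 <67, l++
l=8 r=15: 21+38=59 <67, l++

l=9, r=15, sum=61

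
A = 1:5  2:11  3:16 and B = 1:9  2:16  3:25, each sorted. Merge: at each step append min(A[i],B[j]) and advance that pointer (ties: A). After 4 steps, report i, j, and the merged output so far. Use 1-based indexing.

i=1 j=1: A[i]=5<=B[j]=9 take 5, i++
i=2 j=1: A[i]=11>B[j]=9 take 9, j++
i=2 j=2: A[i]=11<=B[j]=16 take 11, i++
i=3 j=2: A[i]=16<=B[j]=16 take 16, i++

i=4, j=2, merged so far=[5, 9, 11, 16]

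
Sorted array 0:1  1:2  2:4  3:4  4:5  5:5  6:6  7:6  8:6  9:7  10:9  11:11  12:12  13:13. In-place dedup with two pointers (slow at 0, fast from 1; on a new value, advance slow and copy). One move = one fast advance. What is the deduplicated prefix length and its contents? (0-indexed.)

slow=0 fast=1: a[fast]=2≠a[slow]=1 write a[1]=2, slow++,fast++
slow=1 fast=2: a[fast]=4≠a[slow]=2 write a[2]=4, slow++,fast++
slow=2 fast=3: a[fast]=4=a[slow] dup, fast++
slow=2 fast=4: a[fast]=5≠a[slow]=4 write a[3]=5, slow++,fast++
slow=3 fast=5: a[fast]=5=a[slow] dup, fast++
slow=3 fast=6: a[fast]=6≠a[slow]=5 write a[4]=6, slow++,fast++
slow=4 fast=7: a[fast]=6=a[slow] dup, fast++
slow=4 fast=8: a[fast]=6=a[slow] dup, fast++
slow=4 fast=9: a[fast]=7≠a[slow]=6 write a[5]=7, slow++,fast++
slow=5 fast=10: a[fast]=9≠a[slow]=7 write a[6]=9, slow++,fast++
slow=6 fast=11: a[fast]=11≠a[slow]=9 write a[7]=11, slow++,fast++
slow=7 fast=12: a[fast]=12≠a[slow]=11 write a[8]=12, slow++,fast++
slow=8 fast=13: a[fast]=13≠a[slow]=12 write a[9]=13, slow++,fast++

length 10; prefix = [1, 2, 4, 5, 6, 7, 9, 11, 12, 13]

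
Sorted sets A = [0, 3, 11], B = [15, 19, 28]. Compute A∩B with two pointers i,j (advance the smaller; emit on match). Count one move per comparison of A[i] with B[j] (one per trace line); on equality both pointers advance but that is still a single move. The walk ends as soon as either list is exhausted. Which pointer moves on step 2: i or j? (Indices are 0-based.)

[i=0,j=0] 0<15 → i++
[i=1,j=0] 3<15 → i++

i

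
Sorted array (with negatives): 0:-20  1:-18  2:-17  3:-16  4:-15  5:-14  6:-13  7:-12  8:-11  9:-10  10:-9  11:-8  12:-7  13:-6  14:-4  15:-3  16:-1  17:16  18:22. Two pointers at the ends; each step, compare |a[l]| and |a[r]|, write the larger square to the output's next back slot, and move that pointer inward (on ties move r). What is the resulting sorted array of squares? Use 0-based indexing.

[1, 9, 16, 36, 49, 64, 81, 100, 121, 144, 169, 196, 225, 256, 256, 289, 324, 400, 484]

[0,18] |-20|<=|22| out[18]=484 → r--
[0,17] |-20|>|16| out[17]=400 → l++
[1,17] |-18|>|16| out[16]=324 → l++
[2,17] |-17|>|16| out[15]=289 → l++
[3,17] |-16|<=|16| out[14]=256 → r--
[3,16] |-16|>|-1| out[13]=256 → l++
[4,16] |-15|>|-1| out[12]=225 → l++
[5,16] |-14|>|-1| out[11]=196 → l++
[6,16] |-13|>|-1| out[10]=169 → l++
[7,16] |-12|>|-1| out[9]=144 → l++
[8,16] |-11|>|-1| out[8]=121 → l++
[9,16] |-10|>|-1| out[7]=100 → l++
[10,16] |-9|>|-1| out[6]=81 → l++
[11,16] |-8|>|-1| out[5]=64 → l++
[12,16] |-7|>|-1| out[4]=49 → l++
[13,16] |-6|>|-1| out[3]=36 → l++
[14,16] |-4|>|-1| out[2]=16 → l++
[15,16] |-3|>|-1| out[1]=9 → l++
[16,16] |-1|<=|-1| out[0]=1 → r--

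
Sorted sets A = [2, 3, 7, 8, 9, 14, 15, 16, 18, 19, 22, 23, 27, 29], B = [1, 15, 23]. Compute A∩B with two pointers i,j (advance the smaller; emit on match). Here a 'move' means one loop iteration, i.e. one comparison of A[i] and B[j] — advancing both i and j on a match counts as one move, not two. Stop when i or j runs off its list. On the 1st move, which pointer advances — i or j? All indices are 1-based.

j

[i=1,j=1] 2>1 → j++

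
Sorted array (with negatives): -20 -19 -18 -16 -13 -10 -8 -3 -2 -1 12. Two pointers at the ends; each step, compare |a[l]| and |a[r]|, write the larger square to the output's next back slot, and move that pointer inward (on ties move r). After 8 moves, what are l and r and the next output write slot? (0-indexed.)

l=0 r=10: |-20|>|12| out[10]=400, l++
l=1 r=10: |-19|>|12| out[9]=361, l++
l=2 r=10: |-18|>|12| out[8]=324, l++
l=3 r=10: |-16|>|12| out[7]=256, l++
l=4 r=10: |-13|>|12| out[6]=169, l++
l=5 r=10: |-10|<=|12| out[5]=144, r--
l=5 r=9: |-10|>|-1| out[4]=100, l++
l=6 r=9: |-8|>|-1| out[3]=64, l++

l=7, r=9, next write slot=2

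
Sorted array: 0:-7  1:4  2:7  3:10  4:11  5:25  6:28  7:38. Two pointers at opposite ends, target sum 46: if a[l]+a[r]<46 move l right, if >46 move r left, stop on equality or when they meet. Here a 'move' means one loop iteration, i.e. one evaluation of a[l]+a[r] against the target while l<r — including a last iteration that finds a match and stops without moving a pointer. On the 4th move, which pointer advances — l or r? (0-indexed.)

[0,7] -7+38=31 <46 → l++
[1,7] 4+38=42 <46 → l++
[2,7] 7+38=45 <46 → l++
[3,7] 10+38=48 >46 → r--

r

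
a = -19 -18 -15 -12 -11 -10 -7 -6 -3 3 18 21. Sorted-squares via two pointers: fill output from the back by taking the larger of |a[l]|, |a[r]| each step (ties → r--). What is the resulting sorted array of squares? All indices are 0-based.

l=0 r=11: |-19|<=|21| out[11]=441, r--
l=0 r=10: |-19|>|18| out[10]=361, l++
l=1 r=10: |-18|<=|18| out[9]=324, r--
l=1 r=9: |-18|>|3| out[8]=324, l++
l=2 r=9: |-15|>|3| out[7]=225, l++
l=3 r=9: |-12|>|3| out[6]=144, l++
l=4 r=9: |-11|>|3| out[5]=121, l++
l=5 r=9: |-10|>|3| out[4]=100, l++
l=6 r=9: |-7|>|3| out[3]=49, l++
l=7 r=9: |-6|>|3| out[2]=36, l++
l=8 r=9: |-3|<=|3| out[1]=9, r--
l=8 r=8: |-3|<=|-3| out[0]=9, r--

[9, 9, 36, 49, 100, 121, 144, 225, 324, 324, 361, 441]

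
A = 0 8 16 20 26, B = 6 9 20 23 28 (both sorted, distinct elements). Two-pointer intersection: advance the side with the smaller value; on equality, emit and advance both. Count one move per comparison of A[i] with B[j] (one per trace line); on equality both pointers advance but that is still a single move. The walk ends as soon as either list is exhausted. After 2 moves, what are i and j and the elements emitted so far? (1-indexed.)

i=2, j=2, emitted=[]

i=1 j=1: 0<6, i++
i=2 j=1: 8>6, j++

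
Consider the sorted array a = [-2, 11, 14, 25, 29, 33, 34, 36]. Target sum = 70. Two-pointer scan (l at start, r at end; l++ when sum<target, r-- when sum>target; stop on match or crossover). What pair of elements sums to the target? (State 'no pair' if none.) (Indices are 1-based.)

[1,8] -2+36=34 <70 → l++
[2,8] 11+36=47 <70 → l++
[3,8] 14+36=50 <70 → l++
[4,8] 25+36=61 <70 → l++
[5,8] 29+36=65 <70 → l++
[6,8] 33+36=69 <70 → l++
[7,8] 34+36=70 → found

(34, 36)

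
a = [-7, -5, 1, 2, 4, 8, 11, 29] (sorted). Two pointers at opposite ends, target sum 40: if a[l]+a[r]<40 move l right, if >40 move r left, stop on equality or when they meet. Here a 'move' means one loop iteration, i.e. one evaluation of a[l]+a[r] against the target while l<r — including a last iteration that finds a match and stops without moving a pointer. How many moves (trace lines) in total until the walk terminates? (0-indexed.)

l=0 r=7: -7+29=22 <40, l++
l=1 r=7: -5+29=24 <40, l++
l=2 r=7: 1+29=30 <40, l++
l=3 r=7: 2+29=31 <40, l++
l=4 r=7: 4+29=33 <40, l++
l=5 r=7: 8+29=37 <40, l++
l=6 r=7: 11+29=40, found

7 moves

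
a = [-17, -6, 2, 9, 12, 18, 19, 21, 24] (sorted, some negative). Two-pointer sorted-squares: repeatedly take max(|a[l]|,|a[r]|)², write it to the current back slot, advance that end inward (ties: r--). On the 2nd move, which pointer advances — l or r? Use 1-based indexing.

r

l=1 r=9: |-17|<=|24| out[9]=576, r--
l=1 r=8: |-17|<=|21| out[8]=441, r--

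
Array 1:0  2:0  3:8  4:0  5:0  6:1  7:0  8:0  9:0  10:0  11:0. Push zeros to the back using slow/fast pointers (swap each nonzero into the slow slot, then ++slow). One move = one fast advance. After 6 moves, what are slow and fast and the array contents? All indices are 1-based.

(s=1,f=1) a[fast]=0 → fast++
(s=1,f=2) a[fast]=0 → fast++
(s=1,f=3) a[fast]=8≠0 swap→a[1]=8 → slow++,fast++
(s=2,f=4) a[fast]=0 → fast++
(s=2,f=5) a[fast]=0 → fast++
(s=2,f=6) a[fast]=1≠0 swap→a[2]=1 → slow++,fast++

slow=3, fast=7, a=[8, 1, 0, 0, 0, 0, 0, 0, 0, 0, 0]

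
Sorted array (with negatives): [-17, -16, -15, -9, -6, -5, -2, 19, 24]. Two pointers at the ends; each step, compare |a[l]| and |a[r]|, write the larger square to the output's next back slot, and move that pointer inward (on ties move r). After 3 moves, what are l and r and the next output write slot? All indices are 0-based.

l=0 r=8: |-17|<=|24| out[8]=576, r--
l=0 r=7: |-17|<=|19| out[7]=361, r--
l=0 r=6: |-17|>|-2| out[6]=289, l++

l=1, r=6, next write slot=5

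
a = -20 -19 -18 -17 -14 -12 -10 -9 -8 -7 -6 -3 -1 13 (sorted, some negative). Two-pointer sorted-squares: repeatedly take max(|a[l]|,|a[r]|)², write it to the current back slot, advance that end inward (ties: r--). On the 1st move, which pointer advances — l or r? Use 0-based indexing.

l

[0,13] |-20|>|13| out[13]=400 → l++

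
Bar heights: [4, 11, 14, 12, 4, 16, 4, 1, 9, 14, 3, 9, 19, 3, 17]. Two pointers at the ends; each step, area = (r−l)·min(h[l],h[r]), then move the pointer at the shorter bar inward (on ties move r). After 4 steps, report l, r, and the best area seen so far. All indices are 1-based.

l=5, r=15, best area=168

l=1 r=15: min(4,17)*14=56 best=56 *, l++
l=2 r=15: min(11,17)*13=143 best=143 *, l++
l=3 r=15: min(14,17)*12=168 best=168 *, l++
l=4 r=15: min(12,17)*11=132 best=168, l++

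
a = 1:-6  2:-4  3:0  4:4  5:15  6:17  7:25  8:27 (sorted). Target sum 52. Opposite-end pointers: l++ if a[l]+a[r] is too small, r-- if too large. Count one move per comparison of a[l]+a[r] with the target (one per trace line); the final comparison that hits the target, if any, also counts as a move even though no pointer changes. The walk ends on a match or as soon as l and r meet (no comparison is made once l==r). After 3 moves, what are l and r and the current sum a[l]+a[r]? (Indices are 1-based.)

l=4, r=8, sum=31

l=1 r=8: -6+27=21 <52, l++
l=2 r=8: -4+27=23 <52, l++
l=3 r=8: 0+27=27 <52, l++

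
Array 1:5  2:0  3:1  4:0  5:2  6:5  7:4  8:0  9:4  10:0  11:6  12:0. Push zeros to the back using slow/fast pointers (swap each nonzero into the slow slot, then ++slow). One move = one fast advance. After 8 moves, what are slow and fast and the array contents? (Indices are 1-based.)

slow=1 fast=1: a[fast]=5≠0 swap→a[1]=5, slow++,fast++
slow=2 fast=2: a[fast]=0, fast++
slow=2 fast=3: a[fast]=1≠0 swap→a[2]=1, slow++,fast++
slow=3 fast=4: a[fast]=0, fast++
slow=3 fast=5: a[fast]=2≠0 swap→a[3]=2, slow++,fast++
slow=4 fast=6: a[fast]=5≠0 swap→a[4]=5, slow++,fast++
slow=5 fast=7: a[fast]=4≠0 swap→a[5]=4, slow++,fast++
slow=6 fast=8: a[fast]=0, fast++

slow=6, fast=9, a=[5, 1, 2, 5, 4, 0, 0, 0, 4, 0, 6, 0]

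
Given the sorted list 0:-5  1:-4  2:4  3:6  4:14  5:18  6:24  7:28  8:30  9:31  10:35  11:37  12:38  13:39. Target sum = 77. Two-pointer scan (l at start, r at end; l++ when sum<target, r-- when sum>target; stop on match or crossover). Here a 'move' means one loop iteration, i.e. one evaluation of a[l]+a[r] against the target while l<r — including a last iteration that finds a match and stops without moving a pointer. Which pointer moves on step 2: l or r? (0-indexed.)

l=0 r=13: -5+39=34 <77, l++
l=1 r=13: -4+39=35 <77, l++

l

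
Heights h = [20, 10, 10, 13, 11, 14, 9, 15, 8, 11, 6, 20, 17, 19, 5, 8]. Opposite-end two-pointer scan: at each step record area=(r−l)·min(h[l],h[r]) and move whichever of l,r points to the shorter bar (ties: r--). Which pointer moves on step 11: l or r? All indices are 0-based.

r

l=0 r=15: min(20,8)*15=120 best=120 *, r--
l=0 r=14: min(20,5)*14=70 best=120, r--
l=0 r=13: min(20,19)*13=247 best=247 *, r--
l=0 r=12: min(20,17)*12=204 best=247, r--
l=0 r=11: min(20,20)*11=220 best=247, r--
l=0 r=10: min(20,6)*10=60 best=247, r--
l=0 r=9: min(20,11)*9=99 best=247, r--
l=0 r=8: min(20,8)*8=64 best=247, r--
l=0 r=7: min(20,15)*7=105 best=247, r--
l=0 r=6: min(20,9)*6=54 best=247, r--
l=0 r=5: min(20,14)*5=70 best=247, r--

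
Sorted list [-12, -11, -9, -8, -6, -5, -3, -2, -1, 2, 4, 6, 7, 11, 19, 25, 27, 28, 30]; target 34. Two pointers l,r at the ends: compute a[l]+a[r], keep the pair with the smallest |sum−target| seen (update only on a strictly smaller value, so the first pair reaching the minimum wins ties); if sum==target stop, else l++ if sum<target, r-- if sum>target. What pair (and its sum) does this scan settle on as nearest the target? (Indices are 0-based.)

pair (4, 30) with sum 34 (|Δ|=0)

l=0 r=18: -12+30=18 d=16 *, l++
l=1 r=18: -11+30=19 d=15 *, l++
l=2 r=18: -9+30=21 d=13 *, l++
l=3 r=18: -8+30=22 d=12 *, l++
l=4 r=18: -6+30=24 d=10 *, l++
l=5 r=18: -5+30=25 d=9 *, l++
l=6 r=18: -3+30=27 d=7 *, l++
l=7 r=18: -2+30=28 d=6 *, l++
l=8 r=18: -1+30=29 d=5 *, l++
l=9 r=18: 2+30=32 d=2 *, l++
l=10 r=18: 4+30=34 d=0 *, stop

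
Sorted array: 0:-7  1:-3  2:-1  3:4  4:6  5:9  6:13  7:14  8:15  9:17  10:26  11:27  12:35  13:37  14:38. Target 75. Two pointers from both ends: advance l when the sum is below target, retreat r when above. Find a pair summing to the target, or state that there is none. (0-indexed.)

l=0 r=14: -7+38=31 <75, l++
l=1 r=14: -3+38=35 <75, l++
l=2 r=14: -1+38=37 <75, l++
l=3 r=14: 4+38=42 <75, l++
l=4 r=14: 6+38=44 <75, l++
l=5 r=14: 9+38=47 <75, l++
l=6 r=14: 13+38=51 <75, l++
l=7 r=14: 14+38=52 <75, l++
l=8 r=14: 15+38=53 <75, l++
l=9 r=14: 17+38=55 <75, l++
l=10 r=14: 26+38=64 <75, l++
l=11 r=14: 27+38=65 <75, l++
l=12 r=14: 35+38=73 <75, l++
l=13 r=14: 37+38=75, found

(37, 38)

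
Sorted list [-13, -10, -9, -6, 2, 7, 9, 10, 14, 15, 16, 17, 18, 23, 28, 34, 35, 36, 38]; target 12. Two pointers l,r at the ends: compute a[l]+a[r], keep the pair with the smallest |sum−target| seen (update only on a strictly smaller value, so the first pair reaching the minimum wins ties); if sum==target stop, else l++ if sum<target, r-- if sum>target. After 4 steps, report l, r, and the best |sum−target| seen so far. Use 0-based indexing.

l=0 r=18: -13+38=25 d=13 *, r--
l=0 r=17: -13+36=23 d=11 *, r--
l=0 r=16: -13+35=22 d=10 *, r--
l=0 r=15: -13+34=21 d=9 *, r--

l=0, r=14, best |Δ|=9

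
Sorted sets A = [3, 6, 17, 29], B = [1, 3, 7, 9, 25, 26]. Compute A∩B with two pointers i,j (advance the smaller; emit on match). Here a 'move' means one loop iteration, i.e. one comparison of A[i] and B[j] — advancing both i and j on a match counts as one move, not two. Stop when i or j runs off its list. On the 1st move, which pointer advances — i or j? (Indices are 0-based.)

[i=0,j=0] 3>1 → j++

j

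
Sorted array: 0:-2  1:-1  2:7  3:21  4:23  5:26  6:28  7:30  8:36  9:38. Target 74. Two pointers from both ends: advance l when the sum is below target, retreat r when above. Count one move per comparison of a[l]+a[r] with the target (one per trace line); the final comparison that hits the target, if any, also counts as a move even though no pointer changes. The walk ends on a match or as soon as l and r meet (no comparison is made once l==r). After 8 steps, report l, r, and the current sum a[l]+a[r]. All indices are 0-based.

[0,9] -2+38=36 <74 → l++
[1,9] -1+38=37 <74 → l++
[2,9] 7+38=45 <74 → l++
[3,9] 21+38=59 <74 → l++
[4,9] 23+38=61 <74 → l++
[5,9] 26+38=64 <74 → l++
[6,9] 28+38=66 <74 → l++
[7,9] 30+38=68 <74 → l++

l=8, r=9, sum=74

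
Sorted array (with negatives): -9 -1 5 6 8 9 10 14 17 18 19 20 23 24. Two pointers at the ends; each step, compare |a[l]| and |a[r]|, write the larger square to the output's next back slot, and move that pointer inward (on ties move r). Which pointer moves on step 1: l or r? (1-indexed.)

l=1 r=14: |-9|<=|24| out[14]=576, r--

r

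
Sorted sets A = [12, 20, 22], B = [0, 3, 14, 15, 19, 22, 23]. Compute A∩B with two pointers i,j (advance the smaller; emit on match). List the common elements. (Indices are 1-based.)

intersection = [22]

[i=1,j=1] 12>0 → j++
[i=1,j=2] 12>3 → j++
[i=1,j=3] 12<14 → i++
[i=2,j=3] 20>14 → j++
[i=2,j=4] 20>15 → j++
[i=2,j=5] 20>19 → j++
[i=2,j=6] 20<22 → i++
[i=3,j=6] 22==22 emit → i++,j++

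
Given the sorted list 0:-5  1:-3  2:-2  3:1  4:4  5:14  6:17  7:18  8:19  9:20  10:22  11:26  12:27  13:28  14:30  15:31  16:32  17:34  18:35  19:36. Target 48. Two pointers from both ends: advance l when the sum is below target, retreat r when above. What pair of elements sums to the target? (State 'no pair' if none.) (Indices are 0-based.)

[0,19] -5+36=31 <48 → l++
[1,19] -3+36=33 <48 → l++
[2,19] -2+36=34 <48 → l++
[3,19] 1+36=37 <48 → l++
[4,19] 4+36=40 <48 → l++
[5,19] 14+36=50 >48 → r--
[5,18] 14+35=49 >48 → r--
[5,17] 14+34=48 → found

(14, 34)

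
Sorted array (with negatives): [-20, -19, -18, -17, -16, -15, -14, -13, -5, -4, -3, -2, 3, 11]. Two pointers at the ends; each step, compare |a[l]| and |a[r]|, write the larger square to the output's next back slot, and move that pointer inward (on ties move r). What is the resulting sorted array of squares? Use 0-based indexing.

[4, 9, 9, 16, 25, 121, 169, 196, 225, 256, 289, 324, 361, 400]

l=0 r=13: |-20|>|11| out[13]=400, l++
l=1 r=13: |-19|>|11| out[12]=361, l++
l=2 r=13: |-18|>|11| out[11]=324, l++
l=3 r=13: |-17|>|11| out[10]=289, l++
l=4 r=13: |-16|>|11| out[9]=256, l++
l=5 r=13: |-15|>|11| out[8]=225, l++
l=6 r=13: |-14|>|11| out[7]=196, l++
l=7 r=13: |-13|>|11| out[6]=169, l++
l=8 r=13: |-5|<=|11| out[5]=121, r--
l=8 r=12: |-5|>|3| out[4]=25, l++
l=9 r=12: |-4|>|3| out[3]=16, l++
l=10 r=12: |-3|<=|3| out[2]=9, r--
l=10 r=11: |-3|>|-2| out[1]=9, l++
l=11 r=11: |-2|<=|-2| out[0]=4, r--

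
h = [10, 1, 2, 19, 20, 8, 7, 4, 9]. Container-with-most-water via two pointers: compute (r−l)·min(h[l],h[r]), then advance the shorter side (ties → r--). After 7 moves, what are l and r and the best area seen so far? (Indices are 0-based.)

l=0 r=8: min(10,9)*8=72 best=72 *, r--
l=0 r=7: min(10,4)*7=28 best=72, r--
l=0 r=6: min(10,7)*6=42 best=72, r--
l=0 r=5: min(10,8)*5=40 best=72, r--
l=0 r=4: min(10,20)*4=40 best=72, l++
l=1 r=4: min(1,20)*3=3 best=72, l++
l=2 r=4: min(2,20)*2=4 best=72, l++

l=3, r=4, best area=72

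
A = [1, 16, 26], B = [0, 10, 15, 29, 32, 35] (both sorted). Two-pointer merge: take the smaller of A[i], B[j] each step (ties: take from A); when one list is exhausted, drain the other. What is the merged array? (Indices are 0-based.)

i=0 j=0: A[i]=1>B[j]=0 take 0, j++
i=0 j=1: A[i]=1<=B[j]=10 take 1, i++
i=1 j=1: A[i]=16>B[j]=10 take 10, j++
i=1 j=2: A[i]=16>B[j]=15 take 15, j++
i=1 j=3: A[i]=16<=B[j]=29 take 16, i++
i=2 j=3: A[i]=26<=B[j]=29 take 26, i++
i=3 j=3: A done, take B[j]=29, j++
i=3 j=4: A done, take B[j]=32, j++
i=3 j=5: A done, take B[j]=35, j++

[0, 1, 10, 15, 16, 26, 29, 32, 35]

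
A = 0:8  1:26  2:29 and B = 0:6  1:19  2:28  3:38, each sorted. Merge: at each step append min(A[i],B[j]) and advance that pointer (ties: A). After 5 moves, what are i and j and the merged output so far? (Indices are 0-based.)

i=0 j=0: A[i]=8>B[j]=6 take 6, j++
i=0 j=1: A[i]=8<=B[j]=19 take 8, i++
i=1 j=1: A[i]=26>B[j]=19 take 19, j++
i=1 j=2: A[i]=26<=B[j]=28 take 26, i++
i=2 j=2: A[i]=29>B[j]=28 take 28, j++

i=2, j=3, merged so far=[6, 8, 19, 26, 28]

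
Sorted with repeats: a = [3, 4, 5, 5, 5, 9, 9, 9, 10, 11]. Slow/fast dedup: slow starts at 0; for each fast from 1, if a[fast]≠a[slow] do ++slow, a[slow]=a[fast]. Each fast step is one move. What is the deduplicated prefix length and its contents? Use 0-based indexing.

(s=0,f=1) a[fast]=4≠a[slow]=3 write a[1]=4 → slow++,fast++
(s=1,f=2) a[fast]=5≠a[slow]=4 write a[2]=5 → slow++,fast++
(s=2,f=3) a[fast]=5=a[slow] dup → fast++
(s=2,f=4) a[fast]=5=a[slow] dup → fast++
(s=2,f=5) a[fast]=9≠a[slow]=5 write a[3]=9 → slow++,fast++
(s=3,f=6) a[fast]=9=a[slow] dup → fast++
(s=3,f=7) a[fast]=9=a[slow] dup → fast++
(s=3,f=8) a[fast]=10≠a[slow]=9 write a[4]=10 → slow++,fast++
(s=4,f=9) a[fast]=11≠a[slow]=10 write a[5]=11 → slow++,fast++

length 6; prefix = [3, 4, 5, 9, 10, 11]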